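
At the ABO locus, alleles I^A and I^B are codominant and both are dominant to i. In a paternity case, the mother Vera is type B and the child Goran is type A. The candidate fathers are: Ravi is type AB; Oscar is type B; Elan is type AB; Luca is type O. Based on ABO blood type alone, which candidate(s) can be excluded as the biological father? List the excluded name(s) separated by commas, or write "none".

Oscar, Luca

A candidate is excluded only if no genotype consistent with his phenotype could produce a type A child with a type B mother.
Oscar (type B): no genotype consistent with that phenotype can produce a type-A child with a type-B mother.
Luca (type O): no genotype consistent with that phenotype can produce a type-A child with a type-B mother.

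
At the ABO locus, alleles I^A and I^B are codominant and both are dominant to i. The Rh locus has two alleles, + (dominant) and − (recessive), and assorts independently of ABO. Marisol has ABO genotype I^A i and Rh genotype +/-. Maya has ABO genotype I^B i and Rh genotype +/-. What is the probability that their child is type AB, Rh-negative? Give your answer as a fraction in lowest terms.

1/16

ABO cross I^A i × I^B i → offspring phenotypes: 1/4 O, 1/4 A, 1/4 B, 1/4 AB.
Rh cross +/- × +/- → 3/4 Rh+, 1/4 Rh-.
Independent loci: P(type AB, Rh-negative) = 1/4 × 1/4 = 1/16.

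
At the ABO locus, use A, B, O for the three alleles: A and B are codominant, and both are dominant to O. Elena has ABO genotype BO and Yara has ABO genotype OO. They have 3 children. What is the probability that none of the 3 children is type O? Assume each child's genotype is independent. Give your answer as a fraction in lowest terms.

1/8

ABO cross BO × OO → 1/2 O, 1/2 B.
So P(type O) = 1/2 per child.
P(not type O) = 1/2 for one child; (1/2)^3 = 1/8.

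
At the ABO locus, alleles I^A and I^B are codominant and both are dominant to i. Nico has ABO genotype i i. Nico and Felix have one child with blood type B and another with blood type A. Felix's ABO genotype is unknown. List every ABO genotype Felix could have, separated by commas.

I^A I^B

For each candidate genotype of Felix, check whether crossing it with i i can produce every observed child phenotype.
  I^A I^A → possible child types {A} ✗
  I^A I^B → possible child types {A, B} ✓
  I^A i → possible child types {O, A} ✗
  I^B I^B → possible child types {B} ✗
  I^B i → possible child types {O, B} ✗
  i i → possible child types {O} ✗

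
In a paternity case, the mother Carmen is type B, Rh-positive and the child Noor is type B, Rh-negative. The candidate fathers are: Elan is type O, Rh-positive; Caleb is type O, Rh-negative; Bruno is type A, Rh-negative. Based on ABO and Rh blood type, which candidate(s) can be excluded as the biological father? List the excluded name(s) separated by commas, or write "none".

A candidate is excluded only if no genotype consistent with his phenotype could produce a type B, Rh-negative child with a type B, Rh-positive mother.
Every candidate has at least one consistent genotype combination, so none can be excluded.

none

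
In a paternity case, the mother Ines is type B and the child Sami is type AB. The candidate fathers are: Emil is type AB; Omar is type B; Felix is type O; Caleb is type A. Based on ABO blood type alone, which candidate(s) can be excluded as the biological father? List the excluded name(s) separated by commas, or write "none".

Omar, Felix

A candidate is excluded only if no genotype consistent with his phenotype could produce a type AB child with a type B mother.
Omar (type B): no genotype consistent with that phenotype can produce a type-AB child with a type-B mother.
Felix (type O): no genotype consistent with that phenotype can produce a type-AB child with a type-B mother.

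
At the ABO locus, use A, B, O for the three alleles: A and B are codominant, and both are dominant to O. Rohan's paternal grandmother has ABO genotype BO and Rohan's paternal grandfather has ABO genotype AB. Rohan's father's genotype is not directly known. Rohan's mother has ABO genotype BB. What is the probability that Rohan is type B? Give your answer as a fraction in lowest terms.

3/4

Rohan's father's ABO genotype from BO × AB: 1/4 AB, 1/4 AO, 1/4 BB, 1/4 BO.
Crossing each possibility with the mother BB and summing P(type B): 1/4·1/2 + 1/4·1/2 + 1/4·1 + 1/4·1 = 3/4.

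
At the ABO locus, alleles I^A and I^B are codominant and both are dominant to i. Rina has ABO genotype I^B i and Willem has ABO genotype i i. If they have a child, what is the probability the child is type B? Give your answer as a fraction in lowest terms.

ABO cross I^B i × i i → offspring phenotypes: 1/2 O, 1/2 B.
So P(type B) = 1/2.

1/2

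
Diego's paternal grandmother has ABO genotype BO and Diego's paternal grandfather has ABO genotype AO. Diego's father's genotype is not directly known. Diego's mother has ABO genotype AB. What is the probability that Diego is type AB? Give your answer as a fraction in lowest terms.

1/4

Diego's father's ABO genotype from BO × AO: 1/4 AB, 1/4 AO, 1/4 BO, 1/4 OO.
Crossing each possibility with the mother AB and summing P(type AB): 1/4·1/2 + 1/4·1/4 + 1/4·1/4 + 1/4·0 = 1/4.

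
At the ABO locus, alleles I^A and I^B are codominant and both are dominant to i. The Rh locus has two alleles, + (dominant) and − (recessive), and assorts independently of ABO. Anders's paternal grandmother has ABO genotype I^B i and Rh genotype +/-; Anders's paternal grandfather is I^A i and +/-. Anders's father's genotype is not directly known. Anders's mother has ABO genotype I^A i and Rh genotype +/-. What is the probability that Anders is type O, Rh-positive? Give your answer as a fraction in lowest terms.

Anders's father's ABO genotype from I^B i × I^A i: 1/4 I^A I^B, 1/4 I^A i, 1/4 I^B i, 1/4 i i.
Crossing each possibility with the mother I^A i and summing P(type O): 1/4·0 + 1/4·1/4 + 1/4·1/4 + 1/4·1/2 = 1/4.
Similarly for Rh via the father's Rh distribution: P(Rh+) = 3/4.
Independent loci: 1/4 × 3/4 = 3/16.

3/16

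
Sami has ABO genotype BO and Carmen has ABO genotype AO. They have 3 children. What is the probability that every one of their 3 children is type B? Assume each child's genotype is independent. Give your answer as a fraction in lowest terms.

1/64

ABO cross BO × AO → 1/4 O, 1/4 A, 1/4 B, 1/4 AB.
So P(type B) = 1/4 per child.
All 3 independent: (1/4)^3 = 1/64.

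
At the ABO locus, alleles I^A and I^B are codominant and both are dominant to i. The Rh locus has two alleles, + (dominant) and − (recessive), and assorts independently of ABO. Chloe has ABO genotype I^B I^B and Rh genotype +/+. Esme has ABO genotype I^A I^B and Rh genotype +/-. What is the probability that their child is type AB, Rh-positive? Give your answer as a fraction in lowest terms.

1/2

ABO cross I^B I^B × I^A I^B → offspring phenotypes: 1/2 B, 1/2 AB.
Rh cross +/+ × +/- → 1 Rh+.
Independent loci: P(type AB, Rh-positive) = 1/2 × 1 = 1/2.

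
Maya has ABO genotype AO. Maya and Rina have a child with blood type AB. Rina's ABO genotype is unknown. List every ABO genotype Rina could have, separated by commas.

For each candidate genotype of Rina, check whether crossing it with AO can produce every observed child phenotype.
  AA → possible child types {A} ✗
  AB → possible child types {A, B, AB} ✓
  AO → possible child types {O, A} ✗
  BB → possible child types {B, AB} ✓
  BO → possible child types {O, A, B, AB} ✓
  OO → possible child types {O, A} ✗

AB, BB, BO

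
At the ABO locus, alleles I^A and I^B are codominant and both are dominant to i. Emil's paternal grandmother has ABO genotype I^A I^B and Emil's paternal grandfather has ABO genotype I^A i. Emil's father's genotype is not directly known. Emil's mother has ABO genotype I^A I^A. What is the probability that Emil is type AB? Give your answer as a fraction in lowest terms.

Emil's father's ABO genotype from I^A I^B × I^A i: 1/4 I^A I^A, 1/4 I^A I^B, 1/4 I^A i, 1/4 I^B i.
Crossing each possibility with the mother I^A I^A and summing P(type AB): 1/4·0 + 1/4·1/2 + 1/4·0 + 1/4·1/2 = 1/4.

1/4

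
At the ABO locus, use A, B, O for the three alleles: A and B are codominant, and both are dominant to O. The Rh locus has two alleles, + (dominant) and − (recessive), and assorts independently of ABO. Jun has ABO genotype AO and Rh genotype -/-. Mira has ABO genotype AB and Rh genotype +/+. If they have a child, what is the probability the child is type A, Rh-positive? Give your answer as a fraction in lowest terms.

ABO cross AO × AB → offspring phenotypes: 1/2 A, 1/4 B, 1/4 AB.
Rh cross -/- × +/+ → 1 Rh+.
Independent loci: P(type A, Rh-positive) = 1/2 × 1 = 1/2.

1/2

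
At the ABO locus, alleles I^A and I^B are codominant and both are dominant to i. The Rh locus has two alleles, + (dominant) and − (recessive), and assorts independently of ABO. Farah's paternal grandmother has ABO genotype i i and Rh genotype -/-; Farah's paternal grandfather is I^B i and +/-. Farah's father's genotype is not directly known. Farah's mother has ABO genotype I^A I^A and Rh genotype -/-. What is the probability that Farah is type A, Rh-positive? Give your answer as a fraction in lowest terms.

Farah's father's ABO genotype from i i × I^B i: 1/2 I^B i, 1/2 i i.
Crossing each possibility with the mother I^A I^A and summing P(type A): 1/2·1/2 + 1/2·1 = 3/4.
Similarly for Rh via the father's Rh distribution: P(Rh+) = 1/4.
Independent loci: 3/4 × 1/4 = 3/16.

3/16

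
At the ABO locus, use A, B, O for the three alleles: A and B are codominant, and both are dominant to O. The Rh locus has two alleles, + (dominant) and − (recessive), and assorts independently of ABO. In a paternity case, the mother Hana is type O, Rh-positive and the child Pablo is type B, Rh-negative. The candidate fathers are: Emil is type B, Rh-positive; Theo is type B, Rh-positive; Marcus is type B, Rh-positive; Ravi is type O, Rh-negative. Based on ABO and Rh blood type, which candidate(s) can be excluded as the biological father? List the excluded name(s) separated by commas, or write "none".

Ravi

A candidate is excluded only if no genotype consistent with his phenotype could produce a type B, Rh-negative child with a type O, Rh-positive mother.
Ravi (type O, Rh-): no genotype consistent with that phenotype can produce a type-B Rh- child with a type-O mother.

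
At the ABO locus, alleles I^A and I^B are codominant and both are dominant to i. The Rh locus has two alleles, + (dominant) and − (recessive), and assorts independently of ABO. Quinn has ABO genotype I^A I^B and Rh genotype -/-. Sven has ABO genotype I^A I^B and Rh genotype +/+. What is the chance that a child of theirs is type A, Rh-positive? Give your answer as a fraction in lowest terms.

ABO cross I^A I^B × I^A I^B → offspring phenotypes: 1/4 A, 1/4 B, 1/2 AB.
Rh cross -/- × +/+ → 1 Rh+.
Independent loci: P(type A, Rh-positive) = 1/4 × 1 = 1/4.

1/4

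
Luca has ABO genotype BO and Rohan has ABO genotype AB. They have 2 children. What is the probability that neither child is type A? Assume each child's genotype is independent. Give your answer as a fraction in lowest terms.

9/16

ABO cross BO × AB → 1/4 A, 1/2 B, 1/4 AB.
So P(type A) = 1/4 per child.
P(not type A) = 3/4 for one child; (3/4)^2 = 9/16.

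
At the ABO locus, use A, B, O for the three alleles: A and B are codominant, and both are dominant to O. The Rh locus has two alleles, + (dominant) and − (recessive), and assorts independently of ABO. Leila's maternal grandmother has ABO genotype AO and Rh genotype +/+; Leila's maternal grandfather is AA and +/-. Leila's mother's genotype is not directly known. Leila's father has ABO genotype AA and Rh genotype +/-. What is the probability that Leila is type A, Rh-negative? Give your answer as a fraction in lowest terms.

Leila's mother's ABO genotype from AO × AA: 1/2 AA, 1/2 AO.
Crossing each possibility with the father AA and summing P(type A): 1/2·1 + 1/2·1 = 1.
Similarly for Rh via the mother's Rh distribution: P(Rh-) = 1/8.
Independent loci: 1 × 1/8 = 1/8.

1/8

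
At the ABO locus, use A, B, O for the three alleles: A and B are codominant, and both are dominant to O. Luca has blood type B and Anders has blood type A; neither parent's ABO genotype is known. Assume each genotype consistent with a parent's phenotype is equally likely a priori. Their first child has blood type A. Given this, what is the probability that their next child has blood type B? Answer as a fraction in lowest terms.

Possible genotypes: Luca ∈ {BB, BO}; Anders ∈ {AA, AO}.
Weight each parental genotype pair by prior × P(type-A child):
  BO × AA: posterior weight 2/3; P(next child type B) = 0.
  BO × AO: posterior weight 1/3; P(next child type B) = 1/4.
Weighted sum = 1/12.

1/12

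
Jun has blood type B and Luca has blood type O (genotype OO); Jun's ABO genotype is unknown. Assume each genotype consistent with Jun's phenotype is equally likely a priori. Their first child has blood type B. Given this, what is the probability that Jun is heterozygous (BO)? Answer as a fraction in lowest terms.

Possible genotypes: Jun ∈ {BB, BO}; Luca ∈ {OO}.
Weight each parental genotype pair by prior × P(type-B child):
  BB × OO: posterior weight 2/3.
  BO × OO: posterior weight 1/3.
Sum the posterior weight over pairs where Jun is BO: 1/3.

1/3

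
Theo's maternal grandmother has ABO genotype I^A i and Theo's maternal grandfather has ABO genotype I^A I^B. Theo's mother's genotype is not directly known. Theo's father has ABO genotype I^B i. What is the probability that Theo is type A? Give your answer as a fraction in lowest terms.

Theo's mother's ABO genotype from I^A i × I^A I^B: 1/4 I^A I^A, 1/4 I^A I^B, 1/4 I^A i, 1/4 I^B i.
Crossing each possibility with the father I^B i and summing P(type A): 1/4·1/2 + 1/4·1/4 + 1/4·1/4 + 1/4·0 = 1/4.

1/4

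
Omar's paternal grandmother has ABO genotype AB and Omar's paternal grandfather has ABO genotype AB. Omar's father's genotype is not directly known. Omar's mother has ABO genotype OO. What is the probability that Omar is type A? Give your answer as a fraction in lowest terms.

Omar's father's ABO genotype from AB × AB: 1/4 AA, 1/2 AB, 1/4 BB.
Crossing each possibility with the mother OO and summing P(type A): 1/4·1 + 1/2·1/2 + 1/4·0 = 1/2.

1/2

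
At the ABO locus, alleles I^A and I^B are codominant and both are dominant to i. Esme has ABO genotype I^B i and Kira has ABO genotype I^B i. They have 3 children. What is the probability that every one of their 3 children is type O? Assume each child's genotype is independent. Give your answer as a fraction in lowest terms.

1/64

ABO cross I^B i × I^B i → 1/4 O, 3/4 B.
So P(type O) = 1/4 per child.
All 3 independent: (1/4)^3 = 1/64.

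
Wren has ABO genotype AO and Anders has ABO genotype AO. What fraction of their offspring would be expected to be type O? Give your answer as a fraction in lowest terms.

1/4

ABO cross AO × AO → offspring phenotypes: 1/4 O, 3/4 A.
So P(type O) = 1/4.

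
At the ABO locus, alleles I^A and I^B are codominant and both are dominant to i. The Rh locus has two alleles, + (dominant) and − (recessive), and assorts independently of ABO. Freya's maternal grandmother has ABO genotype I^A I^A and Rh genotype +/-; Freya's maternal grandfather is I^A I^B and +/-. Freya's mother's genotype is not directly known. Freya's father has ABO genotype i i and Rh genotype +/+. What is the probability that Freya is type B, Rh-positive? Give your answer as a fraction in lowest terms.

1/4

Freya's mother's ABO genotype from I^A I^A × I^A I^B: 1/2 I^A I^A, 1/2 I^A I^B.
Crossing each possibility with the father i i and summing P(type B): 1/2·0 + 1/2·1/2 = 1/4.
Similarly for Rh via the mother's Rh distribution: P(Rh+) = 1.
Independent loci: 1/4 × 1 = 1/4.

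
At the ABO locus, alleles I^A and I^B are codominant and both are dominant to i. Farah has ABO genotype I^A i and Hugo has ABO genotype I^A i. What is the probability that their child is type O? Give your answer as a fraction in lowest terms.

1/4

ABO cross I^A i × I^A i → offspring phenotypes: 1/4 O, 3/4 A.
So P(type O) = 1/4.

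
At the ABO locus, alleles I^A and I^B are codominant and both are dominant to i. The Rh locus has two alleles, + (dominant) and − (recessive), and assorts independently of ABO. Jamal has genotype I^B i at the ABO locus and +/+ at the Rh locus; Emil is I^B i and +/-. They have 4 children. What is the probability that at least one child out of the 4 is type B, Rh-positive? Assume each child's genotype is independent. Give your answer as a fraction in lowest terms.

ABO cross I^B i × I^B i → 1/4 O, 3/4 B.
Rh cross +/+ × +/- → 1 Rh+; so P(type B, Rh-positive) = 3/4 × 1 = 3/4 per child.
P(none) = (1/4)^4 = 1/256; P(at least one) = 1 − 1/256 = 255/256.

255/256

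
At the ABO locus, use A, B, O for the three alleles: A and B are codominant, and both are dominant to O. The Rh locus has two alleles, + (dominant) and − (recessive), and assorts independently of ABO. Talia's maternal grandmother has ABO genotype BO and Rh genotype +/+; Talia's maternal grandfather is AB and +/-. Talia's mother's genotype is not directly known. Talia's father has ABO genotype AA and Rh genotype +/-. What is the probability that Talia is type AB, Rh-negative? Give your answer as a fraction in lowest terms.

Talia's mother's ABO genotype from BO × AB: 1/4 AB, 1/4 AO, 1/4 BB, 1/4 BO.
Crossing each possibility with the father AA and summing P(type AB): 1/4·1/2 + 1/4·0 + 1/4·1 + 1/4·1/2 = 1/2.
Similarly for Rh via the mother's Rh distribution: P(Rh-) = 1/8.
Independent loci: 1/2 × 1/8 = 1/16.

1/16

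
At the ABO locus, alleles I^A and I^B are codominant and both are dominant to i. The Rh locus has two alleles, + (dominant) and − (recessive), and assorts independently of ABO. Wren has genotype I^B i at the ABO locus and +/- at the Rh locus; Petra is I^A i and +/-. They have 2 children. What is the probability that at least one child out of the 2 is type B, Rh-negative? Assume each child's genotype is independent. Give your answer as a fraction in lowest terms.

31/256

ABO cross I^B i × I^A i → 1/4 O, 1/4 A, 1/4 B, 1/4 AB.
Rh cross +/- × +/- → 3/4 Rh+, 1/4 Rh-; so P(type B, Rh-negative) = 1/4 × 1/4 = 1/16 per child.
P(none) = (15/16)^2 = 225/256; P(at least one) = 1 − 225/256 = 31/256.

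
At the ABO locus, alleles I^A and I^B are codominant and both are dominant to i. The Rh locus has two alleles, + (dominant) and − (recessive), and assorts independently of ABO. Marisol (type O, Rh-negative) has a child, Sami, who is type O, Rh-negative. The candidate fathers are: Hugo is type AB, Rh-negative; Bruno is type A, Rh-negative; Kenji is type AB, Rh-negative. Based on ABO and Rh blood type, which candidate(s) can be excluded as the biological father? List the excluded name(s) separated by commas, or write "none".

A candidate is excluded only if no genotype consistent with his phenotype could produce a type O, Rh-negative child with a type O, Rh-negative mother.
Hugo (type AB, Rh-): no genotype consistent with that phenotype can produce a type-O Rh- child with a type-O mother.
Kenji (type AB, Rh-): no genotype consistent with that phenotype can produce a type-O Rh- child with a type-O mother.

Hugo, Kenji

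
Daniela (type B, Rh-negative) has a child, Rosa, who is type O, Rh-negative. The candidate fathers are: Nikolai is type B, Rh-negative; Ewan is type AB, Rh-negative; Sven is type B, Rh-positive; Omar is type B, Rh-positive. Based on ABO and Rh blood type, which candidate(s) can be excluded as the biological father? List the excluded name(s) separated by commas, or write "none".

A candidate is excluded only if no genotype consistent with his phenotype could produce a type O, Rh-negative child with a type B, Rh-negative mother.
Ewan (type AB, Rh-): no genotype consistent with that phenotype can produce a type-O Rh- child with a type-B mother.

Ewan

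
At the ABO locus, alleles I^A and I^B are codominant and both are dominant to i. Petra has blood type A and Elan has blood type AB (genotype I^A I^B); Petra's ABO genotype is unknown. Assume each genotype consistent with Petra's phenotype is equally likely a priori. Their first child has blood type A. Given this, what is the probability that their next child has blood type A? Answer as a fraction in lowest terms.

Possible genotypes: Petra ∈ {I^A I^A, I^A i}; Elan ∈ {I^A I^B}.
Weight each parental genotype pair by prior × P(type-A child):
  I^A I^A × I^A I^B: posterior weight 1/2; P(next child type A) = 1/2.
  I^A i × I^A I^B: posterior weight 1/2; P(next child type A) = 1/2.
Weighted sum = 1/2.

1/2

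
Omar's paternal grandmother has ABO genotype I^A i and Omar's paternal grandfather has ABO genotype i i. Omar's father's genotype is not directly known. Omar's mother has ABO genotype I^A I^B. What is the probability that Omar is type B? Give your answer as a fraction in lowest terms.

Omar's father's ABO genotype from I^A i × i i: 1/2 I^A i, 1/2 i i.
Crossing each possibility with the mother I^A I^B and summing P(type B): 1/2·1/4 + 1/2·1/2 = 3/8.

3/8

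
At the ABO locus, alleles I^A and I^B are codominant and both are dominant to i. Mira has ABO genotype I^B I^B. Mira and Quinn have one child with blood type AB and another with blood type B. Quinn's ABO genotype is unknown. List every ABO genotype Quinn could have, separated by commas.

I^A I^B, I^A i

For each candidate genotype of Quinn, check whether crossing it with I^B I^B can produce every observed child phenotype.
  I^A I^A → possible child types {AB} ✗
  I^A I^B → possible child types {B, AB} ✓
  I^A i → possible child types {B, AB} ✓
  I^B I^B → possible child types {B} ✗
  I^B i → possible child types {B} ✗
  i i → possible child types {B} ✗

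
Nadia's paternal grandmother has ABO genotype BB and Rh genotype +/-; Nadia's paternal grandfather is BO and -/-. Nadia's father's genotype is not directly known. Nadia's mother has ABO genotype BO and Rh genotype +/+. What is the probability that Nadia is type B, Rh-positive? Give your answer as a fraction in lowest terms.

Nadia's father's ABO genotype from BB × BO: 1/2 BB, 1/2 BO.
Crossing each possibility with the mother BO and summing P(type B): 1/2·1 + 1/2·3/4 = 7/8.
Similarly for Rh via the father's Rh distribution: P(Rh+) = 1.
Independent loci: 7/8 × 1 = 7/8.

7/8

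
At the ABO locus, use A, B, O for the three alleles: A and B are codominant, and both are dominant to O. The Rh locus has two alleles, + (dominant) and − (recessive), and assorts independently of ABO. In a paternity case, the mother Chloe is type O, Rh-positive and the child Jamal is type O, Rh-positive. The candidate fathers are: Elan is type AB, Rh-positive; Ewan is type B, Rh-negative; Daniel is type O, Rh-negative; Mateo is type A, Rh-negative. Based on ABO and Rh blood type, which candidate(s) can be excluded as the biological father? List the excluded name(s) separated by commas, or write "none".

A candidate is excluded only if no genotype consistent with his phenotype could produce a type O, Rh-positive child with a type O, Rh-positive mother.
Elan (type AB, Rh+): no genotype consistent with that phenotype can produce a type-O Rh+ child with a type-O mother.

Elan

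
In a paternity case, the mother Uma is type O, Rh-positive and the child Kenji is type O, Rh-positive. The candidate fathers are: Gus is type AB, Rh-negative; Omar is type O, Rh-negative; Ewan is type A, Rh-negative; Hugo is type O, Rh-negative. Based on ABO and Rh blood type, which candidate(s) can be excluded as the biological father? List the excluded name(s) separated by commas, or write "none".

Gus

A candidate is excluded only if no genotype consistent with his phenotype could produce a type O, Rh-positive child with a type O, Rh-positive mother.
Gus (type AB, Rh-): no genotype consistent with that phenotype can produce a type-O Rh+ child with a type-O mother.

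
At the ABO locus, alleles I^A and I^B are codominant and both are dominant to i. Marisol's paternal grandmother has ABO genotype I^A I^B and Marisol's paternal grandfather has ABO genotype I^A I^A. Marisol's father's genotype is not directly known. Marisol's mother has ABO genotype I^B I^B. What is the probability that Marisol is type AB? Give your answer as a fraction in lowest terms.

3/4

Marisol's father's ABO genotype from I^A I^B × I^A I^A: 1/2 I^A I^A, 1/2 I^A I^B.
Crossing each possibility with the mother I^B I^B and summing P(type AB): 1/2·1 + 1/2·1/2 = 3/4.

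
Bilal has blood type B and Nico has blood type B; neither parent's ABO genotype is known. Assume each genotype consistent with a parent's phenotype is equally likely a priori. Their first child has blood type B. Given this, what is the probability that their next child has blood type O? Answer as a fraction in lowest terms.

1/20

Possible genotypes: Bilal ∈ {BB, BO}; Nico ∈ {BB, BO}.
Weight each parental genotype pair by prior × P(type-B child):
  BB × BB: posterior weight 4/15; P(next child type O) = 0.
  BB × BO: posterior weight 4/15; P(next child type O) = 0.
  BO × BB: posterior weight 4/15; P(next child type O) = 0.
  BO × BO: posterior weight 1/5; P(next child type O) = 1/4.
Weighted sum = 1/20.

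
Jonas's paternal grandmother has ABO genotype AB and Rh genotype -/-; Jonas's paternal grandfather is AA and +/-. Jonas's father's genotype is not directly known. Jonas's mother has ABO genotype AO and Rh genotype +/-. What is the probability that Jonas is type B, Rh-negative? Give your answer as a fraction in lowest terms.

3/64

Jonas's father's ABO genotype from AB × AA: 1/2 AA, 1/2 AB.
Crossing each possibility with the mother AO and summing P(type B): 1/2·0 + 1/2·1/4 = 1/8.
Similarly for Rh via the father's Rh distribution: P(Rh-) = 3/8.
Independent loci: 1/8 × 3/8 = 3/64.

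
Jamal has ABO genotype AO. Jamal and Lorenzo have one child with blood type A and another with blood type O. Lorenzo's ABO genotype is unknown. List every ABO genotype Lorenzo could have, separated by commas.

AO, BO, OO

For each candidate genotype of Lorenzo, check whether crossing it with AO can produce every observed child phenotype.
  AA → possible child types {A} ✗
  AB → possible child types {A, B, AB} ✗
  AO → possible child types {O, A} ✓
  BB → possible child types {B, AB} ✗
  BO → possible child types {O, A, B, AB} ✓
  OO → possible child types {O, A} ✓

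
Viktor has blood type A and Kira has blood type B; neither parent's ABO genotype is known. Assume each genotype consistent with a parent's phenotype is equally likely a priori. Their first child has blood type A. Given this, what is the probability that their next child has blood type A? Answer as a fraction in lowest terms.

5/12

Possible genotypes: Viktor ∈ {AA, AO}; Kira ∈ {BB, BO}.
Weight each parental genotype pair by prior × P(type-A child):
  AA × BO: posterior weight 2/3; P(next child type A) = 1/2.
  AO × BO: posterior weight 1/3; P(next child type A) = 1/4.
Weighted sum = 5/12.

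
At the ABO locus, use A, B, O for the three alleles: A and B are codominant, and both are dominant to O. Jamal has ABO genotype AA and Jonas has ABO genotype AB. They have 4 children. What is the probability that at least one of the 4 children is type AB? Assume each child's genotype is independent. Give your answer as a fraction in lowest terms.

15/16

ABO cross AA × AB → 1/2 A, 1/2 AB.
So P(type AB) = 1/2 per child.
P(none) = (1/2)^4 = 1/16; P(at least one) = 1 − 1/16 = 15/16.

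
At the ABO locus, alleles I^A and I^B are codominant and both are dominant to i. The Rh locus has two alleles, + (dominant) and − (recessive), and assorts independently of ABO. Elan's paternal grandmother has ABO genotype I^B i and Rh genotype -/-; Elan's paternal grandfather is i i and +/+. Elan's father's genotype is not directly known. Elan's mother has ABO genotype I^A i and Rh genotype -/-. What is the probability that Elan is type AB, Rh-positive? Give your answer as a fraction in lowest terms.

1/16

Elan's father's ABO genotype from I^B i × i i: 1/2 I^B i, 1/2 i i.
Crossing each possibility with the mother I^A i and summing P(type AB): 1/2·1/4 + 1/2·0 = 1/8.
Similarly for Rh via the father's Rh distribution: P(Rh+) = 1/2.
Independent loci: 1/8 × 1/2 = 1/16.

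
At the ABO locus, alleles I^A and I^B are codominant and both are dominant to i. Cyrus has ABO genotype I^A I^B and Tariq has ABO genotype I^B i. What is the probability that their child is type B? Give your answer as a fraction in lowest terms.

1/2

ABO cross I^A I^B × I^B i → offspring phenotypes: 1/4 A, 1/2 B, 1/4 AB.
So P(type B) = 1/2.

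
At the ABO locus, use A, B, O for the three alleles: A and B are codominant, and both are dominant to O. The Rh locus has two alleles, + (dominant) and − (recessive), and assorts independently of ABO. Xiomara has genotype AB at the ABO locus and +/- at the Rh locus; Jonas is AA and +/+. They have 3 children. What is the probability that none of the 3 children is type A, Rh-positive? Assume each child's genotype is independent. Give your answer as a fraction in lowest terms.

ABO cross AB × AA → 1/2 A, 1/2 AB.
Rh cross +/- × +/+ → 1 Rh+; so P(type A, Rh-positive) = 1/2 × 1 = 1/2 per child.
P(not type A, Rh-positive) = 1/2 for one child; (1/2)^3 = 1/8.

1/8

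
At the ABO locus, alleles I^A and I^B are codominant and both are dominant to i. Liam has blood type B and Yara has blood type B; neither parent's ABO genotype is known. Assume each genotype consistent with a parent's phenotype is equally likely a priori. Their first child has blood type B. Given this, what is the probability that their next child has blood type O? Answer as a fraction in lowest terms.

1/20

Possible genotypes: Liam ∈ {I^B I^B, I^B i}; Yara ∈ {I^B I^B, I^B i}.
Weight each parental genotype pair by prior × P(type-B child):
  I^B I^B × I^B I^B: posterior weight 4/15; P(next child type O) = 0.
  I^B I^B × I^B i: posterior weight 4/15; P(next child type O) = 0.
  I^B i × I^B I^B: posterior weight 4/15; P(next child type O) = 0.
  I^B i × I^B i: posterior weight 1/5; P(next child type O) = 1/4.
Weighted sum = 1/20.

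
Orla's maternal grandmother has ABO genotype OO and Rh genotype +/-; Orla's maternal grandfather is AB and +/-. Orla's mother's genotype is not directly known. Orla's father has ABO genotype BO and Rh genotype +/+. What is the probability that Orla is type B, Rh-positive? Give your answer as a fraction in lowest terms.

1/2

Orla's mother's ABO genotype from OO × AB: 1/2 AO, 1/2 BO.
Crossing each possibility with the father BO and summing P(type B): 1/2·1/4 + 1/2·3/4 = 1/2.
Similarly for Rh via the mother's Rh distribution: P(Rh+) = 1.
Independent loci: 1/2 × 1 = 1/2.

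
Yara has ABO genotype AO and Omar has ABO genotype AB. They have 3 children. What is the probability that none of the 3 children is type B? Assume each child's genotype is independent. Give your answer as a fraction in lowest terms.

ABO cross AO × AB → 1/2 A, 1/4 B, 1/4 AB.
So P(type B) = 1/4 per child.
P(not type B) = 3/4 for one child; (3/4)^3 = 27/64.

27/64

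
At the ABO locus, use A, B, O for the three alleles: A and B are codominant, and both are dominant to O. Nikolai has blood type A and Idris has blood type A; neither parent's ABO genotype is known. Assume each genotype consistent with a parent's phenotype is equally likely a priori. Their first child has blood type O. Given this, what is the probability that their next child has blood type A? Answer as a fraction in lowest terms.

Possible genotypes: Nikolai ∈ {AA, AO}; Idris ∈ {AA, AO}.
Weight each parental genotype pair by prior × P(type-O child):
  AO × AO: posterior weight 1; P(next child type A) = 3/4.
Weighted sum = 3/4.

3/4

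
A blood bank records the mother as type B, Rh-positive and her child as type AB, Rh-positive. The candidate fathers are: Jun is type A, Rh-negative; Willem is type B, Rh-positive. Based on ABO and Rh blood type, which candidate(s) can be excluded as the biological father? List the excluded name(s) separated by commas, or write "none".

A candidate is excluded only if no genotype consistent with his phenotype could produce a type AB, Rh-positive child with a type B, Rh-positive mother.
Willem (type B, Rh+): no genotype consistent with that phenotype can produce a type-AB Rh+ child with a type-B mother.

Willem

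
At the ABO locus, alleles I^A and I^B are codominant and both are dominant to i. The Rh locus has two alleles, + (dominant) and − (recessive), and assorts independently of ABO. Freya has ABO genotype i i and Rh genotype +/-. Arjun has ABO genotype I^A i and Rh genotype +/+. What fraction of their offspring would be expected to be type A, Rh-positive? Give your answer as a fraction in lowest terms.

1/2

ABO cross i i × I^A i → offspring phenotypes: 1/2 O, 1/2 A.
Rh cross +/- × +/+ → 1 Rh+.
Independent loci: P(type A, Rh-positive) = 1/2 × 1 = 1/2.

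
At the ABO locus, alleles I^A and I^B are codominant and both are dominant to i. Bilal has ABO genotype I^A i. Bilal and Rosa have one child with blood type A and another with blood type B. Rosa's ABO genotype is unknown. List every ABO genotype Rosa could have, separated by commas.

For each candidate genotype of Rosa, check whether crossing it with I^A i can produce every observed child phenotype.
  I^A I^A → possible child types {A} ✗
  I^A I^B → possible child types {A, B, AB} ✓
  I^A i → possible child types {O, A} ✗
  I^B I^B → possible child types {B, AB} ✗
  I^B i → possible child types {O, A, B, AB} ✓
  i i → possible child types {O, A} ✗

I^A I^B, I^B i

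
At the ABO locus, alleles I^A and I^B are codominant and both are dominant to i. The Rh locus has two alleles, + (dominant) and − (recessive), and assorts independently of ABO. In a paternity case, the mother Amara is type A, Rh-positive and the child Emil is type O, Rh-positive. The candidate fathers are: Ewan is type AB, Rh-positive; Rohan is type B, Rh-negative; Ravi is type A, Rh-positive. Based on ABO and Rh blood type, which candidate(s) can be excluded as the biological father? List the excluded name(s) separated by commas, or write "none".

Ewan

A candidate is excluded only if no genotype consistent with his phenotype could produce a type O, Rh-positive child with a type A, Rh-positive mother.
Ewan (type AB, Rh+): no genotype consistent with that phenotype can produce a type-O Rh+ child with a type-A mother.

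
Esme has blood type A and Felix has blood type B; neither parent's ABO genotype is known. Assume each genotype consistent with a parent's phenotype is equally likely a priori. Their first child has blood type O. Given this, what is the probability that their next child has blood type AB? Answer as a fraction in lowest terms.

Possible genotypes: Esme ∈ {AA, AO}; Felix ∈ {BB, BO}.
Weight each parental genotype pair by prior × P(type-O child):
  AO × BO: posterior weight 1; P(next child type AB) = 1/4.
Weighted sum = 1/4.

1/4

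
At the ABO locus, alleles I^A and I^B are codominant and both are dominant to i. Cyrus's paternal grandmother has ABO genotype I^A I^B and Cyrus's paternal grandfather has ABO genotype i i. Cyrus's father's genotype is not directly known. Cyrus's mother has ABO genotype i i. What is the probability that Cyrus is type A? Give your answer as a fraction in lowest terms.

1/4

Cyrus's father's ABO genotype from I^A I^B × i i: 1/2 I^A i, 1/2 I^B i.
Crossing each possibility with the mother i i and summing P(type A): 1/2·1/2 + 1/2·0 = 1/4.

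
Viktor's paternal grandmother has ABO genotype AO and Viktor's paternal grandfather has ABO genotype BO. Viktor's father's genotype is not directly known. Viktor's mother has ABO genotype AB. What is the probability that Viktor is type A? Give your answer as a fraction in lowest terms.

Viktor's father's ABO genotype from AO × BO: 1/4 AB, 1/4 AO, 1/4 BO, 1/4 OO.
Crossing each possibility with the mother AB and summing P(type A): 1/4·1/4 + 1/4·1/2 + 1/4·1/4 + 1/4·1/2 = 3/8.

3/8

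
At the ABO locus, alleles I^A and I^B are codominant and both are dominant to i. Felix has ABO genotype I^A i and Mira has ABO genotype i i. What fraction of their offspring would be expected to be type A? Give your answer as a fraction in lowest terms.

1/2

ABO cross I^A i × i i → offspring phenotypes: 1/2 O, 1/2 A.
So P(type A) = 1/2.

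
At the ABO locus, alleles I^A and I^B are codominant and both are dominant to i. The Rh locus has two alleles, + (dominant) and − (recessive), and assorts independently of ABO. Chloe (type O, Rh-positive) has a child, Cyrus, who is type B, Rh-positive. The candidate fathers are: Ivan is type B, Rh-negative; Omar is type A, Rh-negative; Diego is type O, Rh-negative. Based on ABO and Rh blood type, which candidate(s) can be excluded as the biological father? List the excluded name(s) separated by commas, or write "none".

Omar, Diego

A candidate is excluded only if no genotype consistent with his phenotype could produce a type B, Rh-positive child with a type O, Rh-positive mother.
Omar (type A, Rh-): no genotype consistent with that phenotype can produce a type-B Rh+ child with a type-O mother.
Diego (type O, Rh-): no genotype consistent with that phenotype can produce a type-B Rh+ child with a type-O mother.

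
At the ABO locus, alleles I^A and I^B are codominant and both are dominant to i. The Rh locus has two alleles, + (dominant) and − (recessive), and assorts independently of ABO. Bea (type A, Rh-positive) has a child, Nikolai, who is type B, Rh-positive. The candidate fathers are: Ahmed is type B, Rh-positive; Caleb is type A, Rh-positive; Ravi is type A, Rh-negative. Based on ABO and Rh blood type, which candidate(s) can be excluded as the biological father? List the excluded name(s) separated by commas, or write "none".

Caleb, Ravi

A candidate is excluded only if no genotype consistent with his phenotype could produce a type B, Rh-positive child with a type A, Rh-positive mother.
Caleb (type A, Rh+): no genotype consistent with that phenotype can produce a type-B Rh+ child with a type-A mother.
Ravi (type A, Rh-): no genotype consistent with that phenotype can produce a type-B Rh+ child with a type-A mother.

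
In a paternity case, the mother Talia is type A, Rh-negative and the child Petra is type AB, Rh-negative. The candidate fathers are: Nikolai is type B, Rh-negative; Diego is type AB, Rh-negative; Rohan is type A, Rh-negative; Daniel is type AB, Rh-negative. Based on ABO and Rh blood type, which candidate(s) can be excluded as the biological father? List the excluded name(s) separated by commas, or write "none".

A candidate is excluded only if no genotype consistent with his phenotype could produce a type AB, Rh-negative child with a type A, Rh-negative mother.
Rohan (type A, Rh-): no genotype consistent with that phenotype can produce a type-AB Rh- child with a type-A mother.

Rohan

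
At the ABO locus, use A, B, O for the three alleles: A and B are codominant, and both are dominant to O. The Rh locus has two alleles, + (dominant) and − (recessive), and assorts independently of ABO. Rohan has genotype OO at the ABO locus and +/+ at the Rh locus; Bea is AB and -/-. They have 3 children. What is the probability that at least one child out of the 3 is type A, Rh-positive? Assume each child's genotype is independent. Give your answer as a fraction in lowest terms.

7/8

ABO cross OO × AB → 1/2 A, 1/2 B.
Rh cross +/+ × -/- → 1 Rh+; so P(type A, Rh-positive) = 1/2 × 1 = 1/2 per child.
P(none) = (1/2)^3 = 1/8; P(at least one) = 1 − 1/8 = 7/8.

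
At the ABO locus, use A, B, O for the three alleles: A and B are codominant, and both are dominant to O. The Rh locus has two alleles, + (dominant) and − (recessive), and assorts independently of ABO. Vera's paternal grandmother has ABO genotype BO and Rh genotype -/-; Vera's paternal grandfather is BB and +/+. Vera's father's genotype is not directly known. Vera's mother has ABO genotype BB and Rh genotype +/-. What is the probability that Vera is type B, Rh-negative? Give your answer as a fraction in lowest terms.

1/4

Vera's father's ABO genotype from BO × BB: 1/2 BB, 1/2 BO.
Crossing each possibility with the mother BB and summing P(type B): 1/2·1 + 1/2·1 = 1.
Similarly for Rh via the father's Rh distribution: P(Rh-) = 1/4.
Independent loci: 1 × 1/4 = 1/4.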